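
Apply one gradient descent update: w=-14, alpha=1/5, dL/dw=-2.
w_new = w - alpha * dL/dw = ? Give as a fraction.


w_new = -14 - 1/5 * -2 = -14 - -2/5 = -68/5.

-68/5


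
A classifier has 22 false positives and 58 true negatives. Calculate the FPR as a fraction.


FPR = FP / (FP + TN) = 22 / 80 = 11/40.

11/40


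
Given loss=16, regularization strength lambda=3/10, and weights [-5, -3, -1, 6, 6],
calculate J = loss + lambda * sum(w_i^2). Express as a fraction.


L2 sq norm = sum(w^2) = 107. J = 16 + 3/10 * 107 = 481/10.

481/10


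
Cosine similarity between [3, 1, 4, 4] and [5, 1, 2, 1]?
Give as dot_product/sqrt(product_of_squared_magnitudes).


dot = 28. |a|^2 = 42, |b|^2 = 31. cos = 28/sqrt(1302).

28/sqrt(1302)


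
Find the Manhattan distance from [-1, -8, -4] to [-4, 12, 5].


d = sum of absolute differences: |-1--4|=3 + |-8-12|=20 + |-4-5|=9 = 32.

32


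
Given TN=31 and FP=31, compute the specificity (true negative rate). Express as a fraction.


Specificity = TN / (TN + FP) = 31 / 62 = 1/2.

1/2


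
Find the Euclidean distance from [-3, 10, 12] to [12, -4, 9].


d = sqrt(sum of squared differences). (-3-12)^2=225, (10--4)^2=196, (12-9)^2=9. Sum = 430.

sqrt(430)


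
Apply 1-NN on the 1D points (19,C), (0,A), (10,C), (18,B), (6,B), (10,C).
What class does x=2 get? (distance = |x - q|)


Distances: |19-2|=17, |0-2|=2, |10-2|=8, |18-2|=16, |6-2|=4, |10-2|=8. 1 nearest: (0,A). Counts: {'A': 1}. Majority class: A.

A


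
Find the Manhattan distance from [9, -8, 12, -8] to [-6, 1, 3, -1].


d = sum of absolute differences: |9--6|=15 + |-8-1|=9 + |12-3|=9 + |-8--1|=7 = 40.

40


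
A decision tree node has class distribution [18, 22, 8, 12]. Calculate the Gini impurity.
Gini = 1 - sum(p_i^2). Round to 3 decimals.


Total = 60. Proportions: 18/60, 22/60, 8/60, 12/60. sum(p_i^2) = 0.2822. Gini = 1 - 0.2822 = 0.7178, which rounds to 0.718.

0.718


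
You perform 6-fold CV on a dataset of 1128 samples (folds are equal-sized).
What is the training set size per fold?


Each validation fold has 1128/6 = 188 samples. Training set = 1128 - 188 = 940.

940


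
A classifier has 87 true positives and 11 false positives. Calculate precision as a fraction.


Precision = TP / (TP + FP) = 87 / 98 = 87/98.

87/98


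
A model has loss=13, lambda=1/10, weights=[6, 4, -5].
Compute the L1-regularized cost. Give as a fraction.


L1 norm = sum(|w|) = 15. J = 13 + 1/10 * 15 = 29/2.

29/2


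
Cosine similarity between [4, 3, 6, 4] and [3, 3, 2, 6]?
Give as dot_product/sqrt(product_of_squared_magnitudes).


dot = 57. |a|^2 = 77, |b|^2 = 58. cos = 57/sqrt(4466).

57/sqrt(4466)


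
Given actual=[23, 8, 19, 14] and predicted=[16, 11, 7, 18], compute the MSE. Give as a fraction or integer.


MSE = (1/4) * ((23-16)^2=49 + (8-11)^2=9 + (19-7)^2=144 + (14-18)^2=16). Sum = 218. MSE = 109/2.

109/2


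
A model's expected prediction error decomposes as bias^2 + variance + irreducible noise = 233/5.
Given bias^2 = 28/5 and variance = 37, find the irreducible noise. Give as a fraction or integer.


Total error = bias^2 + variance + irreducible noise. So irreducible noise = 233/5 - 28/5 - 37 = 4.

4


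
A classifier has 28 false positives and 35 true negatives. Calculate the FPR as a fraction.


FPR = FP / (FP + TN) = 28 / 63 = 4/9.

4/9


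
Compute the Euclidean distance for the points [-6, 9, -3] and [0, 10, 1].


d = sqrt(sum of squared differences). (-6-0)^2=36, (9-10)^2=1, (-3-1)^2=16. Sum = 53.

sqrt(53)


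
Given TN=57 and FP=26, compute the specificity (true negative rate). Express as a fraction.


Specificity = TN / (TN + FP) = 57 / 83 = 57/83.

57/83


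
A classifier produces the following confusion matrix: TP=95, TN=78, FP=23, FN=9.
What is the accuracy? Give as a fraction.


Accuracy = (TP + TN) / (TP + TN + FP + FN) = (95 + 78) / 205 = 173/205.

173/205


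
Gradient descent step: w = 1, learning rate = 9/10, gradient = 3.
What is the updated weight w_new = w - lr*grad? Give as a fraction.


w_new = 1 - 9/10 * 3 = 1 - 27/10 = -17/10.

-17/10


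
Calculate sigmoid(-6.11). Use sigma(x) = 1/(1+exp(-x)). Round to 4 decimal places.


sigma(-6.11) = 1/(1+e^(6.11)) = 1/(1+450.338715) = 1/451.338715 = 0.0022.

0.0022


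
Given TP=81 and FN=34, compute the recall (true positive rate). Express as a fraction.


Recall = TP / (TP + FN) = 81 / 115 = 81/115.

81/115


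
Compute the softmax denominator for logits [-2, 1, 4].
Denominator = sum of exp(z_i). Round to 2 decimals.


Denom = e^-2=0.1353 + e^1=2.7183 + e^4=54.5982. Sum = 57.4518, which rounds to 57.45.

57.45


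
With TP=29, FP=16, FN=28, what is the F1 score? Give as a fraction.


Precision = 29/45 = 29/45. Recall = 29/57 = 29/57. F1 = 2*P*R/(P+R) = 29/51.

29/51


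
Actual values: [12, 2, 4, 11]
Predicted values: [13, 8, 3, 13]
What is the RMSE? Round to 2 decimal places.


MSE = 10.5000. RMSE = sqrt(10.5000) = 3.24.

3.24


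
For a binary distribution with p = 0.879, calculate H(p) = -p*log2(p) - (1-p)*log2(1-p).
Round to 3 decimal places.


H = -0.879*log2(0.879) - 0.121*log2(0.121) = 0.532.

0.532


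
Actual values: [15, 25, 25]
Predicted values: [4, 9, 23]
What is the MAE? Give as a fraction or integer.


MAE = (1/3) * (|15-4|=11 + |25-9|=16 + |25-23|=2). Sum = 29. MAE = 29/3.

29/3


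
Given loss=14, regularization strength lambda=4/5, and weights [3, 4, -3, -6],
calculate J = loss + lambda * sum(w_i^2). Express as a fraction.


L2 sq norm = sum(w^2) = 70. J = 14 + 4/5 * 70 = 70.

70


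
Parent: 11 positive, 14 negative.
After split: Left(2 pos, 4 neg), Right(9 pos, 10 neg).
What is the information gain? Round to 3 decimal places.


H(parent) = 0.9896. H(left) = 0.9183, H(right) = 0.9980. Weighted = (6/25)*0.9183 + (19/25)*0.9980 = 0.9789. IG = 0.9896 - 0.9789 = 0.0107, which rounds to 0.011.

0.011


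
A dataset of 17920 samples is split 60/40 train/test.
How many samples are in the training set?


Test set = 17920 * 40% = 7168. Training set = 17920 - 7168 = 10752.

10752


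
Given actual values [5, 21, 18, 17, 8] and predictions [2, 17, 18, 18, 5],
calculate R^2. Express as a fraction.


Mean(y) = 69/5. SS_res = 35. SS_tot = 954/5. R^2 = 1 - 35/(954/5) = 779/954.

779/954


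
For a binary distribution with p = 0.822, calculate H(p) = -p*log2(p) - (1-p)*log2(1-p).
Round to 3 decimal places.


H = -0.822*log2(0.822) - 0.178*log2(0.178) = 0.676.

0.676


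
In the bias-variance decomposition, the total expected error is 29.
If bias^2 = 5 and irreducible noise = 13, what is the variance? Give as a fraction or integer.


Total error = bias^2 + variance + irreducible noise. So variance = 29 - 5 - 13 = 11.

11


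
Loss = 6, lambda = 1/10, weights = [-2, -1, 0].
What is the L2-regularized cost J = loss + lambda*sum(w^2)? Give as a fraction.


L2 sq norm = sum(w^2) = 5. J = 6 + 1/10 * 5 = 13/2.

13/2


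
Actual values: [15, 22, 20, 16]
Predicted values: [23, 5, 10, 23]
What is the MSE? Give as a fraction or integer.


MSE = (1/4) * ((15-23)^2=64 + (22-5)^2=289 + (20-10)^2=100 + (16-23)^2=49). Sum = 502. MSE = 251/2.

251/2


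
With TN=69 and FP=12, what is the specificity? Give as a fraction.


Specificity = TN / (TN + FP) = 69 / 81 = 23/27.

23/27


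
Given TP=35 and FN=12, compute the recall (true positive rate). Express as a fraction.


Recall = TP / (TP + FN) = 35 / 47 = 35/47.

35/47


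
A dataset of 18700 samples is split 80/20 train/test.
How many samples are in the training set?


Test set = 18700 * 20% = 3740. Training set = 18700 - 3740 = 14960.

14960


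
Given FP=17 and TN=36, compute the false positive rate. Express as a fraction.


FPR = FP / (FP + TN) = 17 / 53 = 17/53.

17/53


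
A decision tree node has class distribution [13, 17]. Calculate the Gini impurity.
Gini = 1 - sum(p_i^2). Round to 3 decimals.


Total = 30. Proportions: 13/30, 17/30. sum(p_i^2) = 0.5089. Gini = 1 - 0.5089 = 0.4911, which rounds to 0.491.

0.491


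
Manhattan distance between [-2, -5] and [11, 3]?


d = sum of absolute differences: |-2-11|=13 + |-5-3|=8 = 21.

21


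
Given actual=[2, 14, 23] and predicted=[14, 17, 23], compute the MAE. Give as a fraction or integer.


MAE = (1/3) * (|2-14|=12 + |14-17|=3 + |23-23|=0). Sum = 15. MAE = 5.

5


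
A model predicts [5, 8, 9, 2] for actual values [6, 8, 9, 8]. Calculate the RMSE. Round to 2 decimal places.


MSE = 9.2500. RMSE = sqrt(9.2500) = 3.04.

3.04


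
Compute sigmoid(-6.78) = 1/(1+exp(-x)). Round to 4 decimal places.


sigma(-6.78) = 1/(1+e^(6.78)) = 1/(1+880.068724) = 1/881.068724 = 0.0011.

0.0011


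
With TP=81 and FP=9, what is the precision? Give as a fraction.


Precision = TP / (TP + FP) = 81 / 90 = 9/10.

9/10


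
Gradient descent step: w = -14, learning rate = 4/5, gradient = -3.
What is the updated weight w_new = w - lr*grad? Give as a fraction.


w_new = -14 - 4/5 * -3 = -14 - -12/5 = -58/5.

-58/5


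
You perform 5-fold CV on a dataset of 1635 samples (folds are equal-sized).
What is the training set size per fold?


Each validation fold has 1635/5 = 327 samples. Training set = 1635 - 327 = 1308.

1308


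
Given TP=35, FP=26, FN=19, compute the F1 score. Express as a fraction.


Precision = 35/61 = 35/61. Recall = 35/54 = 35/54. F1 = 2*P*R/(P+R) = 14/23.

14/23


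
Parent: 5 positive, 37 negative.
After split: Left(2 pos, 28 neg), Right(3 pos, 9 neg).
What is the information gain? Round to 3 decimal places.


H(parent) = 0.5266. H(left) = 0.3534, H(right) = 0.8113. Weighted = (30/42)*0.3534 + (12/42)*0.8113 = 0.4842. IG = 0.5266 - 0.4842 = 0.0424, which rounds to 0.042.

0.042


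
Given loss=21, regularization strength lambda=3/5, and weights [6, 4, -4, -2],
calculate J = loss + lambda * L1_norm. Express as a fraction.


L1 norm = sum(|w|) = 16. J = 21 + 3/5 * 16 = 153/5.

153/5


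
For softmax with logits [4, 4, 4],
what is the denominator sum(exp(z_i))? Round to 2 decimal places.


Denom = e^4=54.5982 + e^4=54.5982 + e^4=54.5982. Sum = 163.7946, which rounds to 163.79.

163.79


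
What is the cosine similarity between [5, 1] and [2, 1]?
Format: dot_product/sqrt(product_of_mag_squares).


dot = 11. |a|^2 = 26, |b|^2 = 5. cos = 11/sqrt(130).

11/sqrt(130)


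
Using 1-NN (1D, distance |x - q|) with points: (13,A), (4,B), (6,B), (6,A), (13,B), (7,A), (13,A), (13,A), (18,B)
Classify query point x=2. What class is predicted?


Distances: |13-2|=11, |4-2|=2, |6-2|=4, |6-2|=4, |13-2|=11, |7-2|=5, |13-2|=11, |13-2|=11, |18-2|=16. 1 nearest: (4,B). Counts: {'B': 1}. Majority class: B.

B


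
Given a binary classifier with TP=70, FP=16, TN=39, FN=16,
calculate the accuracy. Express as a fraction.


Accuracy = (TP + TN) / (TP + TN + FP + FN) = (70 + 39) / 141 = 109/141.

109/141


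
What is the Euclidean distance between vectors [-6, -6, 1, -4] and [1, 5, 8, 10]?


d = sqrt(sum of squared differences). (-6-1)^2=49, (-6-5)^2=121, (1-8)^2=49, (-4-10)^2=196. Sum = 415.

sqrt(415)


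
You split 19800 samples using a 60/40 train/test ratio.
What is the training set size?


Test set = 19800 * 40% = 7920. Training set = 19800 - 7920 = 11880.

11880


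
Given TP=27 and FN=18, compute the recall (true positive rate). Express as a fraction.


Recall = TP / (TP + FN) = 27 / 45 = 3/5.

3/5


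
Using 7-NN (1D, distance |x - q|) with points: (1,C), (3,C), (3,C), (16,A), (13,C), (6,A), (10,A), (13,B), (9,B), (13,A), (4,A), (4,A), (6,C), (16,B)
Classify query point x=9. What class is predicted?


Distances: |1-9|=8, |3-9|=6, |3-9|=6, |16-9|=7, |13-9|=4, |6-9|=3, |10-9|=1, |13-9|=4, |9-9|=0, |13-9|=4, |4-9|=5, |4-9|=5, |6-9|=3, |16-9|=7. 7 nearest: (9,B), (10,A), (6,A), (6,C), (13,A), (13,B), (13,C). Counts: {'B': 2, 'A': 3, 'C': 2}. Majority class: A.

A


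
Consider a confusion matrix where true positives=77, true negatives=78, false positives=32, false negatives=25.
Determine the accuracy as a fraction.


Accuracy = (TP + TN) / (TP + TN + FP + FN) = (77 + 78) / 212 = 155/212.

155/212


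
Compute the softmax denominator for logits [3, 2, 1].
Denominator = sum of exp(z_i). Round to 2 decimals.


Denom = e^3=20.0855 + e^2=7.3891 + e^1=2.7183. Sum = 30.1929, which rounds to 30.19.

30.19


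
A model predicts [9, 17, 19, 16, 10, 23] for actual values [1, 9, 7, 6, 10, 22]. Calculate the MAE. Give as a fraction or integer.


MAE = (1/6) * (|1-9|=8 + |9-17|=8 + |7-19|=12 + |6-16|=10 + |10-10|=0 + |22-23|=1). Sum = 39. MAE = 13/2.

13/2


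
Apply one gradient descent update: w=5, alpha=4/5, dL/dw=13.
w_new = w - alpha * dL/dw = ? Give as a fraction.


w_new = 5 - 4/5 * 13 = 5 - 52/5 = -27/5.

-27/5


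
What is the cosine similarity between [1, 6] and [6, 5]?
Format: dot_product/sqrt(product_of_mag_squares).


dot = 36. |a|^2 = 37, |b|^2 = 61. cos = 36/sqrt(2257).

36/sqrt(2257)


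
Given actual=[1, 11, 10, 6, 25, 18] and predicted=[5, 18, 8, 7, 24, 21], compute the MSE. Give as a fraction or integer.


MSE = (1/6) * ((1-5)^2=16 + (11-18)^2=49 + (10-8)^2=4 + (6-7)^2=1 + (25-24)^2=1 + (18-21)^2=9). Sum = 80. MSE = 40/3.

40/3


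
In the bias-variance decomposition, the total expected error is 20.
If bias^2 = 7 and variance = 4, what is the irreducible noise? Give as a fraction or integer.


Total error = bias^2 + variance + irreducible noise. So irreducible noise = 20 - 7 - 4 = 9.

9


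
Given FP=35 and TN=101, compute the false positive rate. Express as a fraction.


FPR = FP / (FP + TN) = 35 / 136 = 35/136.

35/136


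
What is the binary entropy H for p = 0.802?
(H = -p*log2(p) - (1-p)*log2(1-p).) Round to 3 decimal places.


H = -0.802*log2(0.802) - 0.198*log2(0.198) = 0.718.

0.718


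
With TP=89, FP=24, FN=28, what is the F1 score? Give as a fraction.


Precision = 89/113 = 89/113. Recall = 89/117 = 89/117. F1 = 2*P*R/(P+R) = 89/115.

89/115


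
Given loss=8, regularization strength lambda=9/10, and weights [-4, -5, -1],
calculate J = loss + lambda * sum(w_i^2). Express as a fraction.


L2 sq norm = sum(w^2) = 42. J = 8 + 9/10 * 42 = 229/5.

229/5


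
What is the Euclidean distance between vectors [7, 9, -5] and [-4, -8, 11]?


d = sqrt(sum of squared differences). (7--4)^2=121, (9--8)^2=289, (-5-11)^2=256. Sum = 666.

sqrt(666)


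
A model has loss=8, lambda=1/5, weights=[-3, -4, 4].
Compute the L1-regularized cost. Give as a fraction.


L1 norm = sum(|w|) = 11. J = 8 + 1/5 * 11 = 51/5.

51/5


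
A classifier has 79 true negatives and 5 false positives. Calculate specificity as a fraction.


Specificity = TN / (TN + FP) = 79 / 84 = 79/84.

79/84


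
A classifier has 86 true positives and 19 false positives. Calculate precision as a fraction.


Precision = TP / (TP + FP) = 86 / 105 = 86/105.

86/105


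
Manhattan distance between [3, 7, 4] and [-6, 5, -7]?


d = sum of absolute differences: |3--6|=9 + |7-5|=2 + |4--7|=11 = 22.

22


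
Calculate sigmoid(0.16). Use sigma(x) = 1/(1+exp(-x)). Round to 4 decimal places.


sigma(0.16) = 1/(1+e^(-0.16)) = 1/(1+0.852144) = 1/1.852144 = 0.5399.

0.5399


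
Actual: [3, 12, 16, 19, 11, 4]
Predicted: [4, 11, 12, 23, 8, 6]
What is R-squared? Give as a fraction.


Mean(y) = 65/6. SS_res = 47. SS_tot = 1217/6. R^2 = 1 - 47/(1217/6) = 935/1217.

935/1217


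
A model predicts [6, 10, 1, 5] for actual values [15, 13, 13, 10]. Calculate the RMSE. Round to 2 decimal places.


MSE = 64.7500. RMSE = sqrt(64.7500) = 8.05.

8.05


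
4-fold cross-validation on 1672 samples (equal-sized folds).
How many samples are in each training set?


Each validation fold has 1672/4 = 418 samples. Training set = 1672 - 418 = 1254.

1254


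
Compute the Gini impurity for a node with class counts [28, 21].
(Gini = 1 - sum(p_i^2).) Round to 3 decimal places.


Total = 49. Proportions: 28/49, 21/49. sum(p_i^2) = 0.5102. Gini = 1 - 0.5102 = 0.4898, which rounds to 0.490.

0.490


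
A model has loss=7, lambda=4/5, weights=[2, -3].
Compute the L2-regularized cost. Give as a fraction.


L2 sq norm = sum(w^2) = 13. J = 7 + 4/5 * 13 = 87/5.

87/5


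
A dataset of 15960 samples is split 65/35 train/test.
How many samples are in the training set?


Test set = 15960 * 35% = 5586. Training set = 15960 - 5586 = 10374.

10374


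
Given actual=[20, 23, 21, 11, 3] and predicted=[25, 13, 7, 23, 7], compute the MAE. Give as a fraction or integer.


MAE = (1/5) * (|20-25|=5 + |23-13|=10 + |21-7|=14 + |11-23|=12 + |3-7|=4). Sum = 45. MAE = 9.

9


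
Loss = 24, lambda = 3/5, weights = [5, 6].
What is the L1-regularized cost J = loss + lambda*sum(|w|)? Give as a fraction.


L1 norm = sum(|w|) = 11. J = 24 + 3/5 * 11 = 153/5.

153/5


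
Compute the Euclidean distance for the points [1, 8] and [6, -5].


d = sqrt(sum of squared differences). (1-6)^2=25, (8--5)^2=169. Sum = 194.

sqrt(194)


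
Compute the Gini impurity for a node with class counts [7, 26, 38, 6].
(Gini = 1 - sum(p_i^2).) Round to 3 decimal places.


Total = 77. Proportions: 7/77, 26/77, 38/77, 6/77. sum(p_i^2) = 0.3719. Gini = 1 - 0.3719 = 0.6281, which rounds to 0.628.

0.628


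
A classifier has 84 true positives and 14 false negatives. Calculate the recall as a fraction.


Recall = TP / (TP + FN) = 84 / 98 = 6/7.

6/7


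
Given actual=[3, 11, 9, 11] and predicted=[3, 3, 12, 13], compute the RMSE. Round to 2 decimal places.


MSE = 19.2500. RMSE = sqrt(19.2500) = 4.39.

4.39


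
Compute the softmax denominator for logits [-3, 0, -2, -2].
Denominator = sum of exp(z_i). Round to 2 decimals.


Denom = e^-3=0.0498 + e^0=1.0000 + e^-2=0.1353 + e^-2=0.1353. Sum = 1.3204, which rounds to 1.32.

1.32


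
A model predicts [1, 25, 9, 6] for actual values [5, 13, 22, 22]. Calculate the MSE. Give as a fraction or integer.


MSE = (1/4) * ((5-1)^2=16 + (13-25)^2=144 + (22-9)^2=169 + (22-6)^2=256). Sum = 585. MSE = 585/4.

585/4


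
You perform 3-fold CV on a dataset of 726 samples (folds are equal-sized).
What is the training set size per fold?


Each validation fold has 726/3 = 242 samples. Training set = 726 - 242 = 484.

484


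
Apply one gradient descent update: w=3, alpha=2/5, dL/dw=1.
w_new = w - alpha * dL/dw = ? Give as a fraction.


w_new = 3 - 2/5 * 1 = 3 - 2/5 = 13/5.

13/5


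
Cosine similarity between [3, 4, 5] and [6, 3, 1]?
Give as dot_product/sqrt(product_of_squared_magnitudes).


dot = 35. |a|^2 = 50, |b|^2 = 46. cos = 35/sqrt(2300).

35/sqrt(2300)


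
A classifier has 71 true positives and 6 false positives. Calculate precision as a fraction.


Precision = TP / (TP + FP) = 71 / 77 = 71/77.

71/77


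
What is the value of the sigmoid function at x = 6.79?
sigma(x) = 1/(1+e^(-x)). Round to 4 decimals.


sigma(6.79) = 1/(1+e^(-6.79)) = 1/(1+0.001125) = 1/1.001125 = 0.9989.

0.9989


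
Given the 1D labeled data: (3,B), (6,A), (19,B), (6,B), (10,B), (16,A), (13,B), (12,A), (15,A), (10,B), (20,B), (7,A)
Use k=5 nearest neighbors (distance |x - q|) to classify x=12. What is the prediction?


Distances: |3-12|=9, |6-12|=6, |19-12|=7, |6-12|=6, |10-12|=2, |16-12|=4, |13-12|=1, |12-12|=0, |15-12|=3, |10-12|=2, |20-12|=8, |7-12|=5. 5 nearest: (12,A), (13,B), (10,B), (10,B), (15,A). Counts: {'A': 2, 'B': 3}. Majority class: B.

B


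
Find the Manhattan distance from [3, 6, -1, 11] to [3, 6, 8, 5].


d = sum of absolute differences: |3-3|=0 + |6-6|=0 + |-1-8|=9 + |11-5|=6 = 15.

15


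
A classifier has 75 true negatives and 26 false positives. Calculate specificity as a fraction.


Specificity = TN / (TN + FP) = 75 / 101 = 75/101.

75/101


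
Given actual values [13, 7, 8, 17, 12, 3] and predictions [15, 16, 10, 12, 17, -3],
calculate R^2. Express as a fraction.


Mean(y) = 10. SS_res = 175. SS_tot = 124. R^2 = 1 - 175/(124) = -51/124.

-51/124


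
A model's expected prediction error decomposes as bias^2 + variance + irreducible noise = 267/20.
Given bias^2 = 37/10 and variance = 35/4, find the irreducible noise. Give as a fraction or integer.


Total error = bias^2 + variance + irreducible noise. So irreducible noise = 267/20 - 37/10 - 35/4 = 9/10.

9/10


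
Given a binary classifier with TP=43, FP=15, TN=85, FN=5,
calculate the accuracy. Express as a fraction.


Accuracy = (TP + TN) / (TP + TN + FP + FN) = (43 + 85) / 148 = 32/37.

32/37


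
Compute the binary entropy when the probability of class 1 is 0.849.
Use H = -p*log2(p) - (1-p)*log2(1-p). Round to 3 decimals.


H = -0.849*log2(0.849) - 0.151*log2(0.151) = 0.612.

0.612


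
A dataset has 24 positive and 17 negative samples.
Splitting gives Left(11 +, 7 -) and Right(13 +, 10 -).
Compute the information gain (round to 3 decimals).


H(parent) = 0.9789. H(left) = 0.9641, H(right) = 0.9877. Weighted = (18/41)*0.9641 + (23/41)*0.9877 = 0.9773. IG = 0.9789 - 0.9773 = 0.0016, which rounds to 0.002.

0.002


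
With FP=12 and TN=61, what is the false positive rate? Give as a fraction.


FPR = FP / (FP + TN) = 12 / 73 = 12/73.

12/73


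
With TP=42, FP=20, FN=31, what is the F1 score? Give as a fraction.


Precision = 42/62 = 21/31. Recall = 42/73 = 42/73. F1 = 2*P*R/(P+R) = 28/45.

28/45


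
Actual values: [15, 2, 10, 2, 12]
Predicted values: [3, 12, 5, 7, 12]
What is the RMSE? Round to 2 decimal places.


MSE = 58.8000. RMSE = sqrt(58.8000) = 7.67.

7.67


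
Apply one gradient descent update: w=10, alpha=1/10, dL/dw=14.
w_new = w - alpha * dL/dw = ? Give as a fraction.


w_new = 10 - 1/10 * 14 = 10 - 7/5 = 43/5.

43/5


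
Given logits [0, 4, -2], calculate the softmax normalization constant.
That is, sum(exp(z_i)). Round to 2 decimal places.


Denom = e^0=1.0000 + e^4=54.5982 + e^-2=0.1353. Sum = 55.7335, which rounds to 55.73.

55.73


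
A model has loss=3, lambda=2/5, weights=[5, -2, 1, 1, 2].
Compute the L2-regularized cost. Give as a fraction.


L2 sq norm = sum(w^2) = 35. J = 3 + 2/5 * 35 = 17.

17


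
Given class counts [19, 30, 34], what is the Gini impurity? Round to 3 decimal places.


Total = 83. Proportions: 19/83, 30/83, 34/83. sum(p_i^2) = 0.3508. Gini = 1 - 0.3508 = 0.6492, which rounds to 0.649.

0.649


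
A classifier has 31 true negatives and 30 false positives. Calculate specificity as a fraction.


Specificity = TN / (TN + FP) = 31 / 61 = 31/61.

31/61


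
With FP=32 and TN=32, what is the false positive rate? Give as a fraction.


FPR = FP / (FP + TN) = 32 / 64 = 1/2.

1/2


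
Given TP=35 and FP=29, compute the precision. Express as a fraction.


Precision = TP / (TP + FP) = 35 / 64 = 35/64.

35/64


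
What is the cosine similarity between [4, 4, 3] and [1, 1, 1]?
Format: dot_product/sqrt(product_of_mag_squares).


dot = 11. |a|^2 = 41, |b|^2 = 3. cos = 11/sqrt(123).

11/sqrt(123)


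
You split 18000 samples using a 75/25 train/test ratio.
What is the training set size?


Test set = 18000 * 25% = 4500. Training set = 18000 - 4500 = 13500.

13500


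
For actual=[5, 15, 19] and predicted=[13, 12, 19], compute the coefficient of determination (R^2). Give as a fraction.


Mean(y) = 13. SS_res = 73. SS_tot = 104. R^2 = 1 - 73/(104) = 31/104.

31/104


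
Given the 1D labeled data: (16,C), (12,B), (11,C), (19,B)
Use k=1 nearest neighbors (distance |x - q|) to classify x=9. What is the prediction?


Distances: |16-9|=7, |12-9|=3, |11-9|=2, |19-9|=10. 1 nearest: (11,C). Counts: {'C': 1}. Majority class: C.

C


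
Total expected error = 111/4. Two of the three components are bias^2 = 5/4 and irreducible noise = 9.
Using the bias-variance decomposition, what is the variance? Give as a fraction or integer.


Total error = bias^2 + variance + irreducible noise. So variance = 111/4 - 5/4 - 9 = 35/2.

35/2


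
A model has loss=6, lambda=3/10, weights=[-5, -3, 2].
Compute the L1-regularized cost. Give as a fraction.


L1 norm = sum(|w|) = 10. J = 6 + 3/10 * 10 = 9.

9


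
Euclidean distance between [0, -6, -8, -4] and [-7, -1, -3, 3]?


d = sqrt(sum of squared differences). (0--7)^2=49, (-6--1)^2=25, (-8--3)^2=25, (-4-3)^2=49. Sum = 148.

sqrt(148)


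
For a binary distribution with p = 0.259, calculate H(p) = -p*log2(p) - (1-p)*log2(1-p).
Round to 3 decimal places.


H = -0.259*log2(0.259) - 0.741*log2(0.741) = 0.825.

0.825


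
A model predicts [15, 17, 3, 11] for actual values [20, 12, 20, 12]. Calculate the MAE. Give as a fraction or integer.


MAE = (1/4) * (|20-15|=5 + |12-17|=5 + |20-3|=17 + |12-11|=1). Sum = 28. MAE = 7.

7


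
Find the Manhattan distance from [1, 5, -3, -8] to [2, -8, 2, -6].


d = sum of absolute differences: |1-2|=1 + |5--8|=13 + |-3-2|=5 + |-8--6|=2 = 21.

21


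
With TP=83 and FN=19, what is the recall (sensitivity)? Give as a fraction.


Recall = TP / (TP + FN) = 83 / 102 = 83/102.

83/102


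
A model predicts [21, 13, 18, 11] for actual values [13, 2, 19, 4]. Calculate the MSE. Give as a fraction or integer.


MSE = (1/4) * ((13-21)^2=64 + (2-13)^2=121 + (19-18)^2=1 + (4-11)^2=49). Sum = 235. MSE = 235/4.

235/4


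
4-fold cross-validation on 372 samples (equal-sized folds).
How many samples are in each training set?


Each validation fold has 372/4 = 93 samples. Training set = 372 - 93 = 279.

279


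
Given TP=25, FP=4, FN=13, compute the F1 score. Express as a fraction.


Precision = 25/29 = 25/29. Recall = 25/38 = 25/38. F1 = 2*P*R/(P+R) = 50/67.

50/67


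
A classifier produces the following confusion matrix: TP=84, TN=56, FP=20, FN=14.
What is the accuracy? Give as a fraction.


Accuracy = (TP + TN) / (TP + TN + FP + FN) = (84 + 56) / 174 = 70/87.

70/87


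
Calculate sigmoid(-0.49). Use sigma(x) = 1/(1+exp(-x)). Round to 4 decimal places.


sigma(-0.49) = 1/(1+e^(0.49)) = 1/(1+1.632316) = 1/2.632316 = 0.3799.

0.3799


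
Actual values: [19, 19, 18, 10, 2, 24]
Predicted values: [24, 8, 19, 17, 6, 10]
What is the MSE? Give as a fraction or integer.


MSE = (1/6) * ((19-24)^2=25 + (19-8)^2=121 + (18-19)^2=1 + (10-17)^2=49 + (2-6)^2=16 + (24-10)^2=196). Sum = 408. MSE = 68.

68


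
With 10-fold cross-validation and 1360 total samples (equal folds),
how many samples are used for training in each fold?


Each validation fold has 1360/10 = 136 samples. Training set = 1360 - 136 = 1224.

1224


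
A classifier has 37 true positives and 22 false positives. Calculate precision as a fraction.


Precision = TP / (TP + FP) = 37 / 59 = 37/59.

37/59


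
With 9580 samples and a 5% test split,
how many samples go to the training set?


Test set = 9580 * 5% = 479. Training set = 9580 - 479 = 9101.

9101


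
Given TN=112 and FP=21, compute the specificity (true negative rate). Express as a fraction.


Specificity = TN / (TN + FP) = 112 / 133 = 16/19.

16/19


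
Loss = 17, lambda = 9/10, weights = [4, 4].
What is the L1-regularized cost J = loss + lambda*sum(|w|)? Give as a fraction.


L1 norm = sum(|w|) = 8. J = 17 + 9/10 * 8 = 121/5.

121/5


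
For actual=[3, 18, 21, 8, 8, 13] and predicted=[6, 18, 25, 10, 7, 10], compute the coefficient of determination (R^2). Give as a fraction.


Mean(y) = 71/6. SS_res = 39. SS_tot = 1385/6. R^2 = 1 - 39/(1385/6) = 1151/1385.

1151/1385


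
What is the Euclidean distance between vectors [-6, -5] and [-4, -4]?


d = sqrt(sum of squared differences). (-6--4)^2=4, (-5--4)^2=1. Sum = 5.

sqrt(5)


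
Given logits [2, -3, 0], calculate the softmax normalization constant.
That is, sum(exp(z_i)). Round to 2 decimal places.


Denom = e^2=7.3891 + e^-3=0.0498 + e^0=1.0000. Sum = 8.4389, which rounds to 8.44.

8.44


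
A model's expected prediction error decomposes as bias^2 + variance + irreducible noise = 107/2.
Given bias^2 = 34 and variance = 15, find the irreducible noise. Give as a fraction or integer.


Total error = bias^2 + variance + irreducible noise. So irreducible noise = 107/2 - 34 - 15 = 9/2.

9/2


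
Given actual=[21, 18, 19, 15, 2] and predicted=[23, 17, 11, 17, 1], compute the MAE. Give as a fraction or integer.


MAE = (1/5) * (|21-23|=2 + |18-17|=1 + |19-11|=8 + |15-17|=2 + |2-1|=1). Sum = 14. MAE = 14/5.

14/5


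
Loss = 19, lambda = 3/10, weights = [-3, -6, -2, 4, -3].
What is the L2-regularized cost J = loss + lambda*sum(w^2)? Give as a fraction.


L2 sq norm = sum(w^2) = 74. J = 19 + 3/10 * 74 = 206/5.

206/5


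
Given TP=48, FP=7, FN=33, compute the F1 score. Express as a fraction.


Precision = 48/55 = 48/55. Recall = 48/81 = 16/27. F1 = 2*P*R/(P+R) = 12/17.

12/17


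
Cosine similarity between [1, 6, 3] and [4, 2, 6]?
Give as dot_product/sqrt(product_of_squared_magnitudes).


dot = 34. |a|^2 = 46, |b|^2 = 56. cos = 34/sqrt(2576).

34/sqrt(2576)


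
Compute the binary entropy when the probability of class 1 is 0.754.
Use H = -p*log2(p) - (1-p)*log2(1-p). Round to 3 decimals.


H = -0.754*log2(0.754) - 0.246*log2(0.246) = 0.805.

0.805


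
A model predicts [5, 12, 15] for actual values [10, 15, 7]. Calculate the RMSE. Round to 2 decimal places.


MSE = 32.6667. RMSE = sqrt(32.6667) = 5.72.

5.72


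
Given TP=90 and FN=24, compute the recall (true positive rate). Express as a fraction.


Recall = TP / (TP + FN) = 90 / 114 = 15/19.

15/19


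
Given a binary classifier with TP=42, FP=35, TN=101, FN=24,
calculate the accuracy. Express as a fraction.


Accuracy = (TP + TN) / (TP + TN + FP + FN) = (42 + 101) / 202 = 143/202.

143/202


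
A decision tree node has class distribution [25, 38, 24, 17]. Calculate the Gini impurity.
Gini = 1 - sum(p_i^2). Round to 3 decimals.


Total = 104. Proportions: 25/104, 38/104, 24/104, 17/104. sum(p_i^2) = 0.2713. Gini = 1 - 0.2713 = 0.7287, which rounds to 0.729.

0.729


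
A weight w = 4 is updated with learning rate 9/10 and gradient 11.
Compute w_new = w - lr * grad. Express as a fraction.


w_new = 4 - 9/10 * 11 = 4 - 99/10 = -59/10.

-59/10


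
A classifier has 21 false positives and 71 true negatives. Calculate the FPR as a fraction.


FPR = FP / (FP + TN) = 21 / 92 = 21/92.

21/92


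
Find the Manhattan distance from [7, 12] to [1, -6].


d = sum of absolute differences: |7-1|=6 + |12--6|=18 = 24.

24


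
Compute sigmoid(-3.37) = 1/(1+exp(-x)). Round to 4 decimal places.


sigma(-3.37) = 1/(1+e^(3.37)) = 1/(1+29.078527) = 1/30.078527 = 0.0332.

0.0332


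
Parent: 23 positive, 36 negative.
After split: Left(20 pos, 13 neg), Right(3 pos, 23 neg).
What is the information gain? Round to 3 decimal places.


H(parent) = 0.9647. H(left) = 0.9673, H(right) = 0.5159. Weighted = (33/59)*0.9673 + (26/59)*0.5159 = 0.7684. IG = 0.9647 - 0.7684 = 0.1963, which rounds to 0.196.

0.196


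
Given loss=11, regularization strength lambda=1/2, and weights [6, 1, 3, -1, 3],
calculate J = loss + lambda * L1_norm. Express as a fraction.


L1 norm = sum(|w|) = 14. J = 11 + 1/2 * 14 = 18.

18


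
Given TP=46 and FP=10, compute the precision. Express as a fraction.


Precision = TP / (TP + FP) = 46 / 56 = 23/28.

23/28


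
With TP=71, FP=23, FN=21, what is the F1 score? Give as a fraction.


Precision = 71/94 = 71/94. Recall = 71/92 = 71/92. F1 = 2*P*R/(P+R) = 71/93.

71/93


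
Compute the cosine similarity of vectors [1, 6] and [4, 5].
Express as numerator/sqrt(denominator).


dot = 34. |a|^2 = 37, |b|^2 = 41. cos = 34/sqrt(1517).

34/sqrt(1517)


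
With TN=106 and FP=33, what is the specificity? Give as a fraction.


Specificity = TN / (TN + FP) = 106 / 139 = 106/139.

106/139


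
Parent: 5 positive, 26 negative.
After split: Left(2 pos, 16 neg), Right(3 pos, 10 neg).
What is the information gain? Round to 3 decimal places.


H(parent) = 0.6374. H(left) = 0.5033, H(right) = 0.7793. Weighted = (18/31)*0.5033 + (13/31)*0.7793 = 0.6190. IG = 0.6374 - 0.6190 = 0.0184, which rounds to 0.018.

0.018


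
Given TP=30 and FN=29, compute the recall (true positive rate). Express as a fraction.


Recall = TP / (TP + FN) = 30 / 59 = 30/59.

30/59


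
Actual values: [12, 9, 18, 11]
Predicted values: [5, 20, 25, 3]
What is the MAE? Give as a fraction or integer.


MAE = (1/4) * (|12-5|=7 + |9-20|=11 + |18-25|=7 + |11-3|=8). Sum = 33. MAE = 33/4.

33/4


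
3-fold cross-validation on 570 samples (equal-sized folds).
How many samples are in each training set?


Each validation fold has 570/3 = 190 samples. Training set = 570 - 190 = 380.

380


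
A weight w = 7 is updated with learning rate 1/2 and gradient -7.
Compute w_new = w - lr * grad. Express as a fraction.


w_new = 7 - 1/2 * -7 = 7 - -7/2 = 21/2.

21/2


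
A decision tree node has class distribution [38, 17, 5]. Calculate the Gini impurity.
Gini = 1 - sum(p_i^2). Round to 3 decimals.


Total = 60. Proportions: 38/60, 17/60, 5/60. sum(p_i^2) = 0.4883. Gini = 1 - 0.4883 = 0.5117, which rounds to 0.512.

0.512


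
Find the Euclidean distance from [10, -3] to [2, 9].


d = sqrt(sum of squared differences). (10-2)^2=64, (-3-9)^2=144. Sum = 208.

sqrt(208)


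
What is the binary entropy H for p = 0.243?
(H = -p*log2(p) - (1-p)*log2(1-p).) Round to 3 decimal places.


H = -0.243*log2(0.243) - 0.757*log2(0.757) = 0.800.

0.800


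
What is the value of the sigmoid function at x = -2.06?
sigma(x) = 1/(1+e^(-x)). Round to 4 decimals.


sigma(-2.06) = 1/(1+e^(2.06)) = 1/(1+7.845970) = 1/8.845970 = 0.1130.

0.1130


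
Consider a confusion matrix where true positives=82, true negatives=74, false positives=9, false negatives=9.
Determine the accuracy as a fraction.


Accuracy = (TP + TN) / (TP + TN + FP + FN) = (82 + 74) / 174 = 26/29.

26/29


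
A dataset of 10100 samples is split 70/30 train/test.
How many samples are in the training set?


Test set = 10100 * 30% = 3030. Training set = 10100 - 3030 = 7070.

7070


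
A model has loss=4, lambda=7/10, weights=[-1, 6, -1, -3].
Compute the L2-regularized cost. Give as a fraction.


L2 sq norm = sum(w^2) = 47. J = 4 + 7/10 * 47 = 369/10.

369/10


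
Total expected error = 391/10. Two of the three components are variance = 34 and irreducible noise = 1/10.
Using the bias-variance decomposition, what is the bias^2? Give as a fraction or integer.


Total error = bias^2 + variance + irreducible noise. So bias^2 = 391/10 - 34 - 1/10 = 5.

5


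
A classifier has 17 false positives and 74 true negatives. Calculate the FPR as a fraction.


FPR = FP / (FP + TN) = 17 / 91 = 17/91.

17/91


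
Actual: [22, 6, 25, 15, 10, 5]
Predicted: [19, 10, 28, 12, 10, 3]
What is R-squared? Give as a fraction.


Mean(y) = 83/6. SS_res = 47. SS_tot = 2081/6. R^2 = 1 - 47/(2081/6) = 1799/2081.

1799/2081


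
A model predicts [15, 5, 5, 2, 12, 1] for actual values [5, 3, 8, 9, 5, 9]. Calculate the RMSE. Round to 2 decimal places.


MSE = 45.8333. RMSE = sqrt(45.8333) = 6.77.

6.77


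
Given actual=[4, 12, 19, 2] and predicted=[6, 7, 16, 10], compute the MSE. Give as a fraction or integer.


MSE = (1/4) * ((4-6)^2=4 + (12-7)^2=25 + (19-16)^2=9 + (2-10)^2=64). Sum = 102. MSE = 51/2.

51/2


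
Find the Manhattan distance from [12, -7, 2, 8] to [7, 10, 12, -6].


d = sum of absolute differences: |12-7|=5 + |-7-10|=17 + |2-12|=10 + |8--6|=14 = 46.

46


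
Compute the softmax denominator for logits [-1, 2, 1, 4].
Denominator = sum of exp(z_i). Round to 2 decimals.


Denom = e^-1=0.3679 + e^2=7.3891 + e^1=2.7183 + e^4=54.5982. Sum = 65.0735, which rounds to 65.07.

65.07


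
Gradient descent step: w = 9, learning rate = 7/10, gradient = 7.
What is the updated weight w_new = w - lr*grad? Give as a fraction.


w_new = 9 - 7/10 * 7 = 9 - 49/10 = 41/10.

41/10


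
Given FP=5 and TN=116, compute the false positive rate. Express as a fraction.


FPR = FP / (FP + TN) = 5 / 121 = 5/121.

5/121


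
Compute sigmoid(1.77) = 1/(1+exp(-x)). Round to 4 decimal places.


sigma(1.77) = 1/(1+e^(-1.77)) = 1/(1+0.170333) = 1/1.170333 = 0.8545.

0.8545


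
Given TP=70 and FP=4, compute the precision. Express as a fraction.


Precision = TP / (TP + FP) = 70 / 74 = 35/37.

35/37


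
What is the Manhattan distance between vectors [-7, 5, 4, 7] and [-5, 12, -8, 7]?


d = sum of absolute differences: |-7--5|=2 + |5-12|=7 + |4--8|=12 + |7-7|=0 = 21.

21


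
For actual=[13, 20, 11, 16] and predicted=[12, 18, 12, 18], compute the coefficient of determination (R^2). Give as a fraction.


Mean(y) = 15. SS_res = 10. SS_tot = 46. R^2 = 1 - 10/(46) = 18/23.

18/23


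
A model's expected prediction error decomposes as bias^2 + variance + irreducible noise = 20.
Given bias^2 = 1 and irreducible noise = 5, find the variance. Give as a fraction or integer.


Total error = bias^2 + variance + irreducible noise. So variance = 20 - 1 - 5 = 14.

14


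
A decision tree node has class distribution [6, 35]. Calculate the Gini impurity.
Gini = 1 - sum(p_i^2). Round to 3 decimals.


Total = 41. Proportions: 6/41, 35/41. sum(p_i^2) = 0.7501. Gini = 1 - 0.7501 = 0.2499, which rounds to 0.250.

0.250


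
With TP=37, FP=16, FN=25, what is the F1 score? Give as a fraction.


Precision = 37/53 = 37/53. Recall = 37/62 = 37/62. F1 = 2*P*R/(P+R) = 74/115.

74/115


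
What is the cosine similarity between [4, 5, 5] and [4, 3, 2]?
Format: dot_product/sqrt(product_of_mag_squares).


dot = 41. |a|^2 = 66, |b|^2 = 29. cos = 41/sqrt(1914).

41/sqrt(1914)


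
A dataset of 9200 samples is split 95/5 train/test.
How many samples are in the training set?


Test set = 9200 * 5% = 460. Training set = 9200 - 460 = 8740.

8740


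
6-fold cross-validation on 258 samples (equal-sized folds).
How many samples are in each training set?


Each validation fold has 258/6 = 43 samples. Training set = 258 - 43 = 215.

215


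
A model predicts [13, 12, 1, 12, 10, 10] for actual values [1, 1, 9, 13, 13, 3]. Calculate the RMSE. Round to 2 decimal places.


MSE = 64.6667. RMSE = sqrt(64.6667) = 8.04.

8.04


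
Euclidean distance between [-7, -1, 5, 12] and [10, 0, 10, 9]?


d = sqrt(sum of squared differences). (-7-10)^2=289, (-1-0)^2=1, (5-10)^2=25, (12-9)^2=9. Sum = 324.

18


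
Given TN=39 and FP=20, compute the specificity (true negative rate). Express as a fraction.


Specificity = TN / (TN + FP) = 39 / 59 = 39/59.

39/59


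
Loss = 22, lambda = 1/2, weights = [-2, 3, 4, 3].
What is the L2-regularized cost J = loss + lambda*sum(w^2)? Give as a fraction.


L2 sq norm = sum(w^2) = 38. J = 22 + 1/2 * 38 = 41.

41


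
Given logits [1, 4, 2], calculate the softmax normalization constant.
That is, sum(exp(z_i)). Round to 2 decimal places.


Denom = e^1=2.7183 + e^4=54.5982 + e^2=7.3891. Sum = 64.7056, which rounds to 64.71.

64.71


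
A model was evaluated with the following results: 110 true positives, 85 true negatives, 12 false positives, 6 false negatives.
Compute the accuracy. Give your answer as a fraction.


Accuracy = (TP + TN) / (TP + TN + FP + FN) = (110 + 85) / 213 = 65/71.

65/71


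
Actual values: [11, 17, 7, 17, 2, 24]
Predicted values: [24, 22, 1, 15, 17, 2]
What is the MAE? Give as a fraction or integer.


MAE = (1/6) * (|11-24|=13 + |17-22|=5 + |7-1|=6 + |17-15|=2 + |2-17|=15 + |24-2|=22). Sum = 63. MAE = 21/2.

21/2


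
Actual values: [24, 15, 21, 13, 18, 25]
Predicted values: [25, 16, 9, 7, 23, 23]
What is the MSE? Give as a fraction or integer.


MSE = (1/6) * ((24-25)^2=1 + (15-16)^2=1 + (21-9)^2=144 + (13-7)^2=36 + (18-23)^2=25 + (25-23)^2=4). Sum = 211. MSE = 211/6.

211/6
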